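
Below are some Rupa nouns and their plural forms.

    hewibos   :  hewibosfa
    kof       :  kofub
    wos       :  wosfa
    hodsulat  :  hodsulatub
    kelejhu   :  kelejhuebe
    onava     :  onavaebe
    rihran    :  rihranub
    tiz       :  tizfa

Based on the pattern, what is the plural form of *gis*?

Looking at the final sound of each stem: -fa when the stem ends in a sibilant (*hewibos*, *wos*, *tiz*); -ub when the stem ends in a non-sibilant consonant (*kof*, *hodsulat*, *rihran*); -ebe when the stem ends in a vowel (*kelejhu*, *onava*).
*gis* — final sound /s/ (a sibilant) → -fa → *gisfa*.

gisfa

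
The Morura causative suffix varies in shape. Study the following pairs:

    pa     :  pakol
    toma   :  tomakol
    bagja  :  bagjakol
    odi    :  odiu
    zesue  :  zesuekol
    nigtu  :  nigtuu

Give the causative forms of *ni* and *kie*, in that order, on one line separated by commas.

niu, kiekol

The pattern is height harmony: -u when the last vowel of the stem is a high vowel (*odi*, *nigtu*); -kol when the last vowel of the stem is a non-high vowel (*pa*, *toma*, *bagja*, *zesue*).
Since the last vowel of *ni* is /i/ (a high vowel), it takes -u, giving *niu*.
Since the last vowel of *kie* is /e/ (a non-high vowel), it takes -kol, giving *kiekol*.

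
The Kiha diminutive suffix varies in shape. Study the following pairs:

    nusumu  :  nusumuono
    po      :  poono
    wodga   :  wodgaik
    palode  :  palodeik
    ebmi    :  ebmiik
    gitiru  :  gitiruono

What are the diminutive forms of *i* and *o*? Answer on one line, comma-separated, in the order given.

The suffix is conditioned by the last vowel: -ono when the last vowel of the stem is a rounded vowel (*nusumu*, *po*, *gitiru*); -ik when the last vowel of the stem is an unrounded vowel (*wodga*, *palode*, *ebmi*).
Since the last vowel of *i* is /i/ (an unrounded vowel), it takes -ik, giving *iik*.
*o*: last vowel = /o/, a rounded vowel → -ono → *oono*.

iik, oono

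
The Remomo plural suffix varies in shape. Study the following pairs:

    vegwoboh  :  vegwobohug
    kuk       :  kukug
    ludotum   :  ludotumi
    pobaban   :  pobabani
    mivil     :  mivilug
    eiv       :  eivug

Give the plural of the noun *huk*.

hukug

Looking at the final consonant of each stem: -i when the stem ends in a nasal (*ludotum*, *pobaban*); -ug when the stem ends in a non-nasal consonant (*vegwoboh*, *kuk*, *mivil*, *eiv*).
*huk* — final consonant /k/ (non-nasal) → -ug → *hukug*.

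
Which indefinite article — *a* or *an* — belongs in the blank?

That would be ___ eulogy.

a

The indefinite article is chosen by the initial *sound* of the following word, not its spelling.
*eulogy* begins with the sound /juː/ (eu pronounced /juː/) — a consonant sound.
So the article is *a*: That would be a eulogy.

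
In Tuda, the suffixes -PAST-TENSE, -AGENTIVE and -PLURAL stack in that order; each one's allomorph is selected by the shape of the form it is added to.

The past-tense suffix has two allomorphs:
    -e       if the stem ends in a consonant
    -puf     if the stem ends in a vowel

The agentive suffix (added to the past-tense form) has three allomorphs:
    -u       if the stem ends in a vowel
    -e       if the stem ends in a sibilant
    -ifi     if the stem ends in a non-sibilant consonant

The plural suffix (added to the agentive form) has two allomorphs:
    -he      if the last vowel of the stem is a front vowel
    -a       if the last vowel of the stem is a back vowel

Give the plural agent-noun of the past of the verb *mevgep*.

Since the final sound of *mevgep* is /p/ (a consonant), it takes -e, giving *mevgepe*.
The final sound of the past-tense form *mevgepe* is /e/, which is a vowel, so the agentive suffix is -u, giving *mevgepeu*.
Since the last vowel of the agentive form *mevgepeu* is /u/ (a back vowel), it takes -a, giving *mevgepeua*.

mevgepeua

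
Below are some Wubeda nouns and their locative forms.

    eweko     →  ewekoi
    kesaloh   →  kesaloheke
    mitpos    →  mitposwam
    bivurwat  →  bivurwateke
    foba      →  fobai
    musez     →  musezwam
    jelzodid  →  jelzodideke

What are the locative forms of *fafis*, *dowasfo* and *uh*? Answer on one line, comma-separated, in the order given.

fafiswam, dowasfoi, uheke

The alternation tracks the final sound of the stem — -wam when the stem ends in a sibilant (*mitpos*, *musez*); -eke when the stem ends in a non-sibilant consonant (*kesaloh*, *bivurwat*, *jelzodid*); -i when the stem ends in a vowel (*eweko*, *foba*).
*fafis* — final sound /s/ (a sibilant) → -wam → *fafiswam*.
Since the final sound of *dowasfo* is /o/ (a vowel), it takes -i, giving *dowasfoi*.
Since the final sound of *uh* is /h/ (a non-sibilant consonant), it takes -eke, giving *uheke*.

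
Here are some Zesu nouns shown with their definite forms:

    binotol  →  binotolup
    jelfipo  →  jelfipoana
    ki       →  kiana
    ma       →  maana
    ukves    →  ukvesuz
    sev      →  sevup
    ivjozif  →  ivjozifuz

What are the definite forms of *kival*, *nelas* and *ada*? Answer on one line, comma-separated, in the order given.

kivalup, nelasuz, adaana

The pattern is voicing of the final sound: -uz when the stem ends in a voiceless consonant (*ukves*, *ivjozif*); -up when the stem ends in a voiced consonant (*binotol*, *sev*); -ana when the stem ends in a vowel (*jelfipo*, *ki*, *ma*).
*kival*: final sound = /l/, a voiced consonant → -up → *kivalup*.
*nelas* — final sound /s/ (a voiceless consonant) → -uz → *nelasuz*.
Since the final sound of *ada* is /a/ (a vowel), it takes -ana, giving *adaana*.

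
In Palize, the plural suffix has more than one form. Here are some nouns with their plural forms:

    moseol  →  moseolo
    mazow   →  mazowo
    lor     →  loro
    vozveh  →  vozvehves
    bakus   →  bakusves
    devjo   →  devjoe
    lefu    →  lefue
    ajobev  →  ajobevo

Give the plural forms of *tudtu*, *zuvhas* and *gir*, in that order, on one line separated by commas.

The alternation tracks the final sound of the stem — -ves when the stem ends in a voiceless consonant (*vozveh*, *bakus*); -o when the stem ends in a voiced consonant (*moseol*, *mazow*, *lor*, *ajobev*); -e when the stem ends in a vowel (*devjo*, *lefu*).
*tudtu*: final sound = /u/, a vowel → -e → *tudtue*.
Since the final sound of *zuvhas* is /s/ (a voiceless consonant), it takes -ves, giving *zuvhasves*.
*gir*: final sound = /r/, a voiced consonant → -o → *giro*.

tudtue, zuvhasves, giro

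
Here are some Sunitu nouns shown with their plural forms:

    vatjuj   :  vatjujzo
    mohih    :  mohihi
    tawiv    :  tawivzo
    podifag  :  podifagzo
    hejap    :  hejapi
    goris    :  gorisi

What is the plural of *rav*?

ravzo

The pattern is voicing of the final consonant: -i when the stem ends in a voiceless consonant (*mohih*, *hejap*, *goris*); -zo when the stem ends in a voiced consonant (*vatjuj*, *tawiv*, *podifag*).
*rav* — final consonant /v/ (voiced) → -zo → *ravzo*.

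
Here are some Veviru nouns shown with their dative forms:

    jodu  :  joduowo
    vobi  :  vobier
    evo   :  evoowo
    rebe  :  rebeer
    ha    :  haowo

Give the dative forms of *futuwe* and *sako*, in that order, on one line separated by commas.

futuweer, sakoowo

The suffix is conditioned by the last vowel: -er when the last vowel of the stem is a front vowel (*vobi*, *rebe*); -owo when the last vowel of the stem is a back vowel (*jodu*, *evo*, *ha*).
*futuwe*: last vowel = /e/, a front vowel → -er → *futuweer*.
*sako*: last vowel = /o/, a back vowel → -owo → *sakoowo*.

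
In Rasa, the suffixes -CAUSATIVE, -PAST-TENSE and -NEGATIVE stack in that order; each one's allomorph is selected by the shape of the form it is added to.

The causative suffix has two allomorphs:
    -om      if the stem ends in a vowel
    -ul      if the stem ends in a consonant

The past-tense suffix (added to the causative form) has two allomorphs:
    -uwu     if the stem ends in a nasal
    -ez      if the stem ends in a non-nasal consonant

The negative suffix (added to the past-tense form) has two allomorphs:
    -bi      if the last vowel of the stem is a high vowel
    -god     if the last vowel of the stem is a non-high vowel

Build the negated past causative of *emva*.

emvaomuwubi

Since the final sound of *emva* is /a/ (a vowel), it takes -om, giving *emvaom*.
The final consonant of the causative form *emvaom* is /m/, which is a nasal, so the past-tense suffix is -uwu, giving *emvaomuwu*.
Since the last vowel of the past-tense form *emvaomuwu* is /u/ (a high vowel), it takes -bi, giving *emvaomuwubi*.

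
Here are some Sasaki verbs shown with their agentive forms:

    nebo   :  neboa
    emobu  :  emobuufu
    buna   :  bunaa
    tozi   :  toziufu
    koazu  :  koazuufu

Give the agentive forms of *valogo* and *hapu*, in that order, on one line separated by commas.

Looking at the last vowel of each stem: -ufu when the last vowel of the stem is a high vowel (*emobu*, *tozi*, *koazu*); -a when the last vowel of the stem is a non-high vowel (*nebo*, *buna*).
The last vowel of *valogo* is /o/, which is a non-high vowel, so the suffix is -a, giving *valogoa*.
The last vowel of *hapu* is /u/, which is a high vowel, so the suffix is -ufu, giving *hapuufu*.

valogoa, hapuufu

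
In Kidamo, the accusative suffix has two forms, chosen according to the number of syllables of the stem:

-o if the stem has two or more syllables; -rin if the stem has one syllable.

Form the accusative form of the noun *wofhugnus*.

wofhugnuso

*wofhugnus* (3 syllables) → -o → *wofhugnuso*.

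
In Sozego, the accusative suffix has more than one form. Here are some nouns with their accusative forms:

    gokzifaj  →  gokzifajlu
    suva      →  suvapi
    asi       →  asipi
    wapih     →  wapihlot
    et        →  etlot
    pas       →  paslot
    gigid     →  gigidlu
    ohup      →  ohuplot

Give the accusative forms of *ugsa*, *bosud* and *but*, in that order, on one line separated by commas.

ugsapi, bosudlu, butlot

Looking at the final sound of each stem: -lot when the stem ends in a voiceless consonant (*wapih*, *et*, *pas*, *ohup*); -lu when the stem ends in a voiced consonant (*gokzifaj*, *gigid*); -pi when the stem ends in a vowel (*suva*, *asi*).
*ugsa* — final sound /a/ (a vowel) → -pi → *ugsapi*.
*bosud* — final sound /d/ (a voiced consonant) → -lu → *bosudlu*.
*but*: final sound = /t/, a voiceless consonant → -lot → *butlot*.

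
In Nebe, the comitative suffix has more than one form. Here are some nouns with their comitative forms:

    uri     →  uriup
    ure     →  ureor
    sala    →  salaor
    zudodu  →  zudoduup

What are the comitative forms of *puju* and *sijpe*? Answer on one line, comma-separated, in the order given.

pujuup, sijpeor

The alternation tracks the last vowel of the stem — -up when the last vowel of the stem is a high vowel (*uri*, *zudodu*); -or when the last vowel of the stem is a non-high vowel (*ure*, *sala*).
*puju* — last vowel /u/ (a high vowel) → -up → *pujuup*.
Since the last vowel of *sijpe* is /e/ (a non-high vowel), it takes -or, giving *sijpeor*.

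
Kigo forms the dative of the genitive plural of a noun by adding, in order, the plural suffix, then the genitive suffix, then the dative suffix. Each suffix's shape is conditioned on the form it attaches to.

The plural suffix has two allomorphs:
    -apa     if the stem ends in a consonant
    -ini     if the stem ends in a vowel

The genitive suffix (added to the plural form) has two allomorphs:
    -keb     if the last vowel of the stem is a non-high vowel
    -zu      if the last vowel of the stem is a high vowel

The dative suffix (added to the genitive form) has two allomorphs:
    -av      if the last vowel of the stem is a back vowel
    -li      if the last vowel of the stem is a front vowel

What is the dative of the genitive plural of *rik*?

*rik*: final sound = /k/, a consonant → -apa → *rikapa*.
The plural form *rikapa*: last vowel = /a/, a non-high vowel → -keb → *rikapakeb*.
The genitive form *rikapakeb*: last vowel = /e/, a front vowel → -li → *rikapakebli*.

rikapakebli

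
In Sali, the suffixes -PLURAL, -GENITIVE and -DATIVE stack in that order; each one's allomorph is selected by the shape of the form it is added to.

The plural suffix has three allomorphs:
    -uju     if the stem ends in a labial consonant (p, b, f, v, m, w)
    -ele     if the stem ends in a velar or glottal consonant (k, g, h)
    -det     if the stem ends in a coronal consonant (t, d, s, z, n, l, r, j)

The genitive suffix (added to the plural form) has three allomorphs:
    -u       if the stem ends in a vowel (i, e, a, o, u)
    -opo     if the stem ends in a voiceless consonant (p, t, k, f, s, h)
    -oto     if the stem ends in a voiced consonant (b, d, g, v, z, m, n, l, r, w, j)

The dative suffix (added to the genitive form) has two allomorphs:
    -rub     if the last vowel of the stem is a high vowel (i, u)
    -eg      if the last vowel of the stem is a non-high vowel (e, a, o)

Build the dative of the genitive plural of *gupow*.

gupowujuurub

*gupow* — final consonant /w/ (labial) → -uju → *gupowuju*.
Since the final sound of the plural form *gupowuju* is /u/ (a vowel), it takes -u, giving *gupowujuu*.
The genitive form *gupowujuu* — last vowel /u/ (a high vowel) → -rub → *gupowujuurub*.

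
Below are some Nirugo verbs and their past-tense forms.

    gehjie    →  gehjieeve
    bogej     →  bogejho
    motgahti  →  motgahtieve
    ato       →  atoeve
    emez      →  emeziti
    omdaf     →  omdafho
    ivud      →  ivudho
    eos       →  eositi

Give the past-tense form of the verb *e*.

eeve

The pattern is sibilance of the final sound: -iti when the stem ends in a sibilant (*emez*, *eos*); -ho when the stem ends in a non-sibilant consonant (*bogej*, *omdaf*, *ivud*); -eve when the stem ends in a vowel (*gehjie*, *motgahti*, *ato*).
The final sound of *e* is /e/, which is a vowel, so the suffix is -eve, giving *eeve*.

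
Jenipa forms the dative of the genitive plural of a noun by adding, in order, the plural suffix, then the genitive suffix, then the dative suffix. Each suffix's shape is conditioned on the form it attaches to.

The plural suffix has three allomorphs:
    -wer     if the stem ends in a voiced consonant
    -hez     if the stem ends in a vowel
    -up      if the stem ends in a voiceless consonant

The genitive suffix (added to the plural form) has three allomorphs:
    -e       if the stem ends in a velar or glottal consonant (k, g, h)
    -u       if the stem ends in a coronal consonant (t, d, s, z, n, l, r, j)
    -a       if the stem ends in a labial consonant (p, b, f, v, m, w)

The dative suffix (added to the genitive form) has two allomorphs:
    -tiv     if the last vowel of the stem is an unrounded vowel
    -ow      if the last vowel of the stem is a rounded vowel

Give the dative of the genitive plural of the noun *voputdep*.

*voputdep*: final sound = /p/, a voiceless consonant → -up → *voputdepup*.
The plural form *voputdepup*: final consonant = /p/, labial → -a → *voputdepupa*.
Since the last vowel of the genitive form *voputdepupa* is /a/ (an unrounded vowel), it takes -tiv, giving *voputdepupativ*.

voputdepupativ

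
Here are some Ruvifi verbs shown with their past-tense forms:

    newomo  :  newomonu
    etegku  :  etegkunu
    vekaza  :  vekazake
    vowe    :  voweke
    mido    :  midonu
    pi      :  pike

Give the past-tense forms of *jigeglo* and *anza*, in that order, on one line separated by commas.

jigeglonu, anzake

The alternation tracks the last vowel of the stem — -nu when the last vowel of the stem is a rounded vowel (*newomo*, *etegku*, *mido*); -ke when the last vowel of the stem is an unrounded vowel (*vekaza*, *vowe*, *pi*).
The last vowel of *jigeglo* is /o/, which is a rounded vowel, so the suffix is -nu, giving *jigeglonu*.
The last vowel of *anza* is /a/, which is an unrounded vowel, so the suffix is -ke, giving *anzake*.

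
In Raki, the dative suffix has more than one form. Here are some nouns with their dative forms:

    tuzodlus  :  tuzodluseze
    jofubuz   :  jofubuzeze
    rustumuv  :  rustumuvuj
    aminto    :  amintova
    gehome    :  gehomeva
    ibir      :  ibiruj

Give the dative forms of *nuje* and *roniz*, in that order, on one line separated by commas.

The alternation tracks the final sound of the stem — -eze when the stem ends in a sibilant (*tuzodlus*, *jofubuz*); -uj when the stem ends in a non-sibilant consonant (*rustumuv*, *ibir*); -va when the stem ends in a vowel (*aminto*, *gehome*).
*nuje* — final sound /e/ (a vowel) → -va → *nujeva*.
*roniz*: final sound = /z/, a sibilant → -eze → *ronizeze*.

nujeva, ronizeze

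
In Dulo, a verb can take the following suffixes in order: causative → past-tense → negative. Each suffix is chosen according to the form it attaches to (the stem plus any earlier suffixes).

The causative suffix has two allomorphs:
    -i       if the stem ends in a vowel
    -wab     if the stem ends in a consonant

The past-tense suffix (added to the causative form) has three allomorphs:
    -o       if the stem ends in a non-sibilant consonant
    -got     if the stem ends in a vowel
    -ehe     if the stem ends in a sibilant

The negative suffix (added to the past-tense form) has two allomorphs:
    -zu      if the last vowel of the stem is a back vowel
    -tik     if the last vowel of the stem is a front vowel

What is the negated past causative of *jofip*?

jofipwabozu

The final sound of *jofip* is /p/, which is a consonant, so the causative suffix is -wab, giving *jofipwab*.
The causative form *jofipwab*: final sound = /b/, a non-sibilant consonant → -o → *jofipwabo*.
The past-tense form *jofipwabo*: last vowel = /o/, a back vowel → -zu → *jofipwabozu*.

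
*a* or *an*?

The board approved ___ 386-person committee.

a

The indefinite article is chosen by the initial *sound* of the following word, not its spelling.
The number *386* is spoken "three hundred …", beginning with /θriː/ — a consonant sound.
So the article is *a*: The board approved a 386-person committee.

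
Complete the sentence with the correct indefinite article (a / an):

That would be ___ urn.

an

The indefinite article is chosen by the initial *sound* of the following word, not its spelling.
*urn* begins with the sound /ɜr/ (u pronounced /ɜr/) — a vowel sound.
So the article is *an*: That would be an urn.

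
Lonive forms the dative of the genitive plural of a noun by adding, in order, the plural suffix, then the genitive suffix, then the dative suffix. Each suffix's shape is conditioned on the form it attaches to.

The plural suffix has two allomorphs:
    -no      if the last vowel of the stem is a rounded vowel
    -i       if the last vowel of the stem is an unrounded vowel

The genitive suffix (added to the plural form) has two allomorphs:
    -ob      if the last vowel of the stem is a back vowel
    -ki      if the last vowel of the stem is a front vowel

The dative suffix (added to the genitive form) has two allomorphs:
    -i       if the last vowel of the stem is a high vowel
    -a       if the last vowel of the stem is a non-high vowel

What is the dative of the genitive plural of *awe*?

aweikii

*awe*: last vowel = /e/, an unrounded vowel → -i → *awei*.
Since the last vowel of the plural form *awei* is /i/ (a front vowel), it takes -ki, giving *aweiki*.
The genitive form *aweiki* — last vowel /i/ (a high vowel) → -i → *aweikii*.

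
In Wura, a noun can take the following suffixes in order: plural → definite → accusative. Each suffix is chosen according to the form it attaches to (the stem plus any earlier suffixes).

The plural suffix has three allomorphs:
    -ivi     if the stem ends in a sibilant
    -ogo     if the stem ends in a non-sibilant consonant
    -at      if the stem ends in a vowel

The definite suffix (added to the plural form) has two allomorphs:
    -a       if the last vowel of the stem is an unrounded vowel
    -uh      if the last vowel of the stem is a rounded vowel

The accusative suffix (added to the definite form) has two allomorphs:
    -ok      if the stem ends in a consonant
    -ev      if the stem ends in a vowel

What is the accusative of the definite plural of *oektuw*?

Since the final sound of *oektuw* is /w/ (a non-sibilant consonant), it takes -ogo, giving *oektuwogo*.
The plural form *oektuwogo*: last vowel = /o/, a rounded vowel → -uh → *oektuwogouh*.
The definite form *oektuwogouh*: final sound = /h/, a consonant → -ok → *oektuwogouhok*.

oektuwogouhok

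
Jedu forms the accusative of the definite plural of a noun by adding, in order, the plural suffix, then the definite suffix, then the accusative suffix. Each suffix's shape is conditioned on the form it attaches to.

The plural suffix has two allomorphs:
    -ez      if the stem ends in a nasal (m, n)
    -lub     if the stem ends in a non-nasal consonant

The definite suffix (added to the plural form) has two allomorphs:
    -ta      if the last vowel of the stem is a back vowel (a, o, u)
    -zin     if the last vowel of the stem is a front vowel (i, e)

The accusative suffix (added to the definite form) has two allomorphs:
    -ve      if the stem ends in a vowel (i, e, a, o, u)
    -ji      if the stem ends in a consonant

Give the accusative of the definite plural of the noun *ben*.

benezzinji

*ben* — final consonant /n/ (a nasal) → -ez → *benez*.
The last vowel of the plural form *benez* is /e/, which is a front vowel, so the definite suffix is -zin, giving *benezzin*.
The definite form *benezzin*: final sound = /n/, a consonant → -ji → *benezzinji*.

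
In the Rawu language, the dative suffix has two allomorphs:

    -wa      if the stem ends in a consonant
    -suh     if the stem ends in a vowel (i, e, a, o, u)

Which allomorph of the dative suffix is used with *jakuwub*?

-wa

*jakuwub*: final sound = /b/, a consonant → -wa.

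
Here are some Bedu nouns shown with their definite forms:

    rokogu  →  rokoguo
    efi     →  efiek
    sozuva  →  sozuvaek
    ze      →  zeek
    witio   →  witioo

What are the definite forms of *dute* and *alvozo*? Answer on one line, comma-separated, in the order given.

duteek, alvozoo

Looking at the last vowel of each stem: -o when the last vowel of the stem is a rounded vowel (*rokogu*, *witio*); -ek when the last vowel of the stem is an unrounded vowel (*efi*, *sozuva*, *ze*).
*dute* — last vowel /e/ (an unrounded vowel) → -ek → *duteek*.
The last vowel of *alvozo* is /o/, which is a rounded vowel, so the suffix is -o, giving *alvozoo*.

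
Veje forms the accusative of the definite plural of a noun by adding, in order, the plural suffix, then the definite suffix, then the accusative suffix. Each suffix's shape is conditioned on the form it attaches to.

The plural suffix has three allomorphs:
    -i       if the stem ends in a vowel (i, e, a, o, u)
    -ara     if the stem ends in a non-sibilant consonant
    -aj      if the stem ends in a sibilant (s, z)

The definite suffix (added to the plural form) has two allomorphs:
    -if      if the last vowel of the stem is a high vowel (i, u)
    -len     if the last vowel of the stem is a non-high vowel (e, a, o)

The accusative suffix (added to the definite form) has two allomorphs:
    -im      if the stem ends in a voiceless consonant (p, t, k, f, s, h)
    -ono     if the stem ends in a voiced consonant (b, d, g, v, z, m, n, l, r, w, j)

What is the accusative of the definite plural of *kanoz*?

kanozajlenono

*kanoz*: final sound = /z/, a sibilant → -aj → *kanozaj*.
Since the last vowel of the plural form *kanozaj* is /a/ (a non-high vowel), it takes -len, giving *kanozajlen*.
The definite form *kanozajlen* — final consonant /n/ (voiced) → -ono → *kanozajlenono*.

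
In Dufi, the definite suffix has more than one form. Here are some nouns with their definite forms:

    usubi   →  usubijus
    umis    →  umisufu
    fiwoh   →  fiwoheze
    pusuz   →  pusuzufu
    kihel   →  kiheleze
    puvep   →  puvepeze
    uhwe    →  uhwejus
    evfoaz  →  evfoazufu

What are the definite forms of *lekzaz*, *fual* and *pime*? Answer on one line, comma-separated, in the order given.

lekzazufu, fualeze, pimejus

The alternation tracks the final sound of the stem — -ufu when the stem ends in a sibilant (*umis*, *pusuz*, *evfoaz*); -eze when the stem ends in a non-sibilant consonant (*fiwoh*, *kihel*, *puvep*); -jus when the stem ends in a vowel (*usubi*, *uhwe*).
*lekzaz*: final sound = /z/, a sibilant → -ufu → *lekzazufu*.
Since the final sound of *fual* is /l/ (a non-sibilant consonant), it takes -eze, giving *fualeze*.
Since the final sound of *pime* is /e/ (a vowel), it takes -jus, giving *pimejus*.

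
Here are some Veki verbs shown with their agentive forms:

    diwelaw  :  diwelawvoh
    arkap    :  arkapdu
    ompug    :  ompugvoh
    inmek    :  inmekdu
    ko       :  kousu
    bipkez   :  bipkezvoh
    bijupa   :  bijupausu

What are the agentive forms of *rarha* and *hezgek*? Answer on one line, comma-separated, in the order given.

rarhausu, hezgekdu

Looking at the final sound of each stem: -du when the stem ends in a voiceless consonant (*arkap*, *inmek*); -voh when the stem ends in a voiced consonant (*diwelaw*, *ompug*, *bipkez*); -usu when the stem ends in a vowel (*ko*, *bijupa*).
*rarha* — final sound /a/ (a vowel) → -usu → *rarhausu*.
*hezgek*: final sound = /k/, a voiceless consonant → -du → *hezgekdu*.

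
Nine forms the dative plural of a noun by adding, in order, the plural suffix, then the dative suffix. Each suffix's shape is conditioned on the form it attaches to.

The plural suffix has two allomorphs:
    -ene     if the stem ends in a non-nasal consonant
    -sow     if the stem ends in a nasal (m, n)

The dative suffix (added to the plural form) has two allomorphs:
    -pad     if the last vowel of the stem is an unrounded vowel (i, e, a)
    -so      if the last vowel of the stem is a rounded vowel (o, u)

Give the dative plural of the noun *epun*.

Since the final consonant of *epun* is /n/ (a nasal), it takes -sow, giving *epunsow*.
The plural form *epunsow* — last vowel /o/ (a rounded vowel) → -so → *epunsowso*.

epunsowso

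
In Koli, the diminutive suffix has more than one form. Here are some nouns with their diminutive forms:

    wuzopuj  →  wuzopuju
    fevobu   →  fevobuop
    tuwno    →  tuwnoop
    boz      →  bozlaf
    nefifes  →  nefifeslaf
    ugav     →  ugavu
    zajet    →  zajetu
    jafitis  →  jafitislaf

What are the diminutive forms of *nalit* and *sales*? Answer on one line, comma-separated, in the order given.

nalitu, saleslaf

The suffix is conditioned by the final sound: -laf when the stem ends in a sibilant (*boz*, *nefifes*, *jafitis*); -u when the stem ends in a non-sibilant consonant (*wuzopuj*, *ugav*, *zajet*); -op when the stem ends in a vowel (*fevobu*, *tuwno*).
Since the final sound of *nalit* is /t/ (a non-sibilant consonant), it takes -u, giving *nalitu*.
The final sound of *sales* is /s/, which is a sibilant, so the suffix is -laf, giving *saleslaf*.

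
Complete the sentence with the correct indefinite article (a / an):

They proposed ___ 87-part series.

The indefinite article is chosen by the initial *sound* of the following word, not its spelling.
The number *87* is spoken "eighty-…", beginning with /ˈeɪti/ — a vowel sound.
So the article is *an*: They proposed an 87-part series.

an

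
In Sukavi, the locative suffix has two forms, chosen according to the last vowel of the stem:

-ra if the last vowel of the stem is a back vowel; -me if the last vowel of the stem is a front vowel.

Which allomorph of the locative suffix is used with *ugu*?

The last vowel of *ugu* is /u/, which is a back vowel, so the suffix is -ra.

-ra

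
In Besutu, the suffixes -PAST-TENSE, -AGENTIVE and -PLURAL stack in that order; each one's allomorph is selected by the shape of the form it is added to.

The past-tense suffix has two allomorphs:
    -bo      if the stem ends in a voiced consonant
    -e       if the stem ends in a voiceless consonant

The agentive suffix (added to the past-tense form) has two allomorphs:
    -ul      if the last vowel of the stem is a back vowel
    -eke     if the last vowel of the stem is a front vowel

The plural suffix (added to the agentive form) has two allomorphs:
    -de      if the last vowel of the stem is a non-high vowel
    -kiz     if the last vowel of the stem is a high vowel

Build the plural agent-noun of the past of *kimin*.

kiminboulkiz

The final consonant of *kimin* is /n/, which is voiced, so the past-tense suffix is -bo, giving *kiminbo*.
The last vowel of the past-tense form *kiminbo* is /o/, which is a back vowel, so the agentive suffix is -ul, giving *kiminboul*.
Since the last vowel of the agentive form *kiminboul* is /u/ (a high vowel), it takes -kiz, giving *kiminboulkiz*.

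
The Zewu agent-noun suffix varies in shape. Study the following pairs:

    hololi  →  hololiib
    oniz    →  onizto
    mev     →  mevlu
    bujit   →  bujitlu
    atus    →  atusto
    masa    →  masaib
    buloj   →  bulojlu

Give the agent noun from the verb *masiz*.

masizto

Looking at the final sound of each stem: -to when the stem ends in a sibilant (*oniz*, *atus*); -lu when the stem ends in a non-sibilant consonant (*mev*, *bujit*, *buloj*); -ib when the stem ends in a vowel (*hololi*, *masa*).
*masiz* — final sound /z/ (a sibilant) → -to → *masizto*.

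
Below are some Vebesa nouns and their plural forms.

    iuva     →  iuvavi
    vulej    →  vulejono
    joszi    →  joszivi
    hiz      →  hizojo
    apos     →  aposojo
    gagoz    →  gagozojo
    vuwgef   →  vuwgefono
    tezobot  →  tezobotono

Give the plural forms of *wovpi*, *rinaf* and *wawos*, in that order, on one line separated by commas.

wovpivi, rinafono, wawosojo

The suffix is conditioned by the final sound: -ojo when the stem ends in a sibilant (*hiz*, *apos*, *gagoz*); -ono when the stem ends in a non-sibilant consonant (*vulej*, *vuwgef*, *tezobot*); -vi when the stem ends in a vowel (*iuva*, *joszi*).
Since the final sound of *wovpi* is /i/ (a vowel), it takes -vi, giving *wovpivi*.
*rinaf* — final sound /f/ (a non-sibilant consonant) → -ono → *rinafono*.
The final sound of *wawos* is /s/, which is a sibilant, so the suffix is -ojo, giving *wawosojo*.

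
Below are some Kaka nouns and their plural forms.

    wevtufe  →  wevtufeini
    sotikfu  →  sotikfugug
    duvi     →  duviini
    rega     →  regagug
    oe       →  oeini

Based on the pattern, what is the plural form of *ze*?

The suffix is conditioned by the last vowel: -ini when the last vowel of the stem is a front vowel (*wevtufe*, *duvi*, *oe*); -gug when the last vowel of the stem is a back vowel (*sotikfu*, *rega*).
The last vowel of *ze* is /e/, which is a front vowel, so the suffix is -ini, giving *zeini*.

zeini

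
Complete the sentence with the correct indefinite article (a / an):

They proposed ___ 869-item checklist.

an

The indefinite article is chosen by the initial *sound* of the following word, not its spelling.
The number *869* is spoken "eight hundred …", beginning with /eɪt/ — a vowel sound.
So the article is *an*: They proposed an 869-item checklist.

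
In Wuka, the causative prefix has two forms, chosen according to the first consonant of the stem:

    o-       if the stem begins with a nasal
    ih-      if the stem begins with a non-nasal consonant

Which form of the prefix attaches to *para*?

*para* — first consonant /p/ (non-nasal) → ih-.

ih-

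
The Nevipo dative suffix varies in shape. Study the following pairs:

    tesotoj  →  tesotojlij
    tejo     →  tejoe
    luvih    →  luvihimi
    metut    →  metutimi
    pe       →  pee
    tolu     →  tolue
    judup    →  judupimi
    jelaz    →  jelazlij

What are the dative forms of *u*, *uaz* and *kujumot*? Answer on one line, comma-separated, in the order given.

The suffix is conditioned by the final sound: -imi when the stem ends in a voiceless consonant (*luvih*, *metut*, *judup*); -lij when the stem ends in a voiced consonant (*tesotoj*, *jelaz*); -e when the stem ends in a vowel (*tejo*, *pe*, *tolu*).
The final sound of *u* is /u/, which is a vowel, so the suffix is -e, giving *ue*.
The final sound of *uaz* is /z/, which is a voiced consonant, so the suffix is -lij, giving *uazlij*.
Since the final sound of *kujumot* is /t/ (a voiceless consonant), it takes -imi, giving *kujumotimi*.

ue, uazlij, kujumotimi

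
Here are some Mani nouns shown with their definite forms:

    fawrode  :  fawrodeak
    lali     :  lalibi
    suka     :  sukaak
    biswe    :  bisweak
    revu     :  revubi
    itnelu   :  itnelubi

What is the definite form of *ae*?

The pattern is height harmony: -bi when the last vowel of the stem is a high vowel (*lali*, *revu*, *itnelu*); -ak when the last vowel of the stem is a non-high vowel (*fawrode*, *suka*, *biswe*).
Since the last vowel of *ae* is /e/ (a non-high vowel), it takes -ak, giving *aeak*.

aeak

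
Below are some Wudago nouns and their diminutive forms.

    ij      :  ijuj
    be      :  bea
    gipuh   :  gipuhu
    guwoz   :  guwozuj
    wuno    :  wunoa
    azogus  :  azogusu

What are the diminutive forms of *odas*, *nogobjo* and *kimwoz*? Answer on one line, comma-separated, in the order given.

odasu, nogobjoa, kimwozuj

The suffix is conditioned by the final sound: -u when the stem ends in a voiceless consonant (*gipuh*, *azogus*); -uj when the stem ends in a voiced consonant (*ij*, *guwoz*); -a when the stem ends in a vowel (*be*, *wuno*).
*odas*: final sound = /s/, a voiceless consonant → -u → *odasu*.
The final sound of *nogobjo* is /o/, which is a vowel, so the suffix is -a, giving *nogobjoa*.
The final sound of *kimwoz* is /z/, which is a voiced consonant, so the suffix is -uj, giving *kimwozuj*.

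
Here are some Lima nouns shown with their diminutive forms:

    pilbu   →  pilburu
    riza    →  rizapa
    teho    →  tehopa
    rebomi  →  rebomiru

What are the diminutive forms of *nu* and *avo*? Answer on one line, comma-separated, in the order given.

The suffix is conditioned by the last vowel: -ru when the last vowel of the stem is a high vowel (*pilbu*, *rebomi*); -pa when the last vowel of the stem is a non-high vowel (*riza*, *teho*).
*nu* — last vowel /u/ (a high vowel) → -ru → *nuru*.
*avo* — last vowel /o/ (a non-high vowel) → -pa → *avopa*.

nuru, avopa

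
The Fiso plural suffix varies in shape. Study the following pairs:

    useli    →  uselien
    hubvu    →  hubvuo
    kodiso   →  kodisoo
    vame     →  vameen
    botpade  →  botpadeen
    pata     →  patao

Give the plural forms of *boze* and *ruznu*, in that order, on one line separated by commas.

The suffix is conditioned by the last vowel: -en when the last vowel of the stem is a front vowel (*useli*, *vame*, *botpade*); -o when the last vowel of the stem is a back vowel (*hubvu*, *kodiso*, *pata*).
*boze* — last vowel /e/ (a front vowel) → -en → *bozeen*.
The last vowel of *ruznu* is /u/, which is a back vowel, so the suffix is -o, giving *ruznuo*.

bozeen, ruznuo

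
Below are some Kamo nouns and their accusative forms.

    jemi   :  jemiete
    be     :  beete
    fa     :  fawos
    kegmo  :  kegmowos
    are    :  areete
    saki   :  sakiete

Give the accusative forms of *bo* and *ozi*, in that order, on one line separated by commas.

bowos, oziete

The alternation tracks the last vowel of the stem — -ete when the last vowel of the stem is a front vowel (*jemi*, *be*, *are*, *saki*); -wos when the last vowel of the stem is a back vowel (*fa*, *kegmo*).
*bo* — last vowel /o/ (a back vowel) → -wos → *bowos*.
*ozi* — last vowel /i/ (a front vowel) → -ete → *oziete*.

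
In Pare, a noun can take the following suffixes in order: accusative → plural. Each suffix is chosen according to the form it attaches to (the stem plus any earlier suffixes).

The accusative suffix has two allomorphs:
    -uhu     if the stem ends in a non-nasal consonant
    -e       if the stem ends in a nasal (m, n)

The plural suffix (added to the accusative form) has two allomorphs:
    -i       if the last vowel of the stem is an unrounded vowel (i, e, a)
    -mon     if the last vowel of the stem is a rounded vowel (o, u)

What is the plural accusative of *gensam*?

The final consonant of *gensam* is /m/, which is a nasal, so the accusative suffix is -e, giving *gensame*.
The last vowel of the accusative form *gensame* is /e/, which is an unrounded vowel, so the plural suffix is -i, giving *gensamei*.

gensamei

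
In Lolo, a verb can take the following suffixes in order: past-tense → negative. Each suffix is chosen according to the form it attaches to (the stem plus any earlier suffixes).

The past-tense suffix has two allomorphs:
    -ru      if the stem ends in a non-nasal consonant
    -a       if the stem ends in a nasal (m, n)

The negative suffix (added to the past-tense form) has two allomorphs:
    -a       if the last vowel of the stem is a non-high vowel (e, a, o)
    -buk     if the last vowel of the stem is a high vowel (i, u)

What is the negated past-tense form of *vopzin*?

vopzinaa

*vopzin*: final consonant = /n/, a nasal → -a → *vopzina*.
The past-tense form *vopzina* — last vowel /a/ (a non-high vowel) → -a → *vopzinaa*.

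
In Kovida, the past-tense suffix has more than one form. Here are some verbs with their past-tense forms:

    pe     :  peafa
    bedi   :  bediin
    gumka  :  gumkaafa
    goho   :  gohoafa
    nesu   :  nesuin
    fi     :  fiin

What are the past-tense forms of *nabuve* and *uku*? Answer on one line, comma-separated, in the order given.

nabuveafa, ukuin

Looking at the last vowel of each stem: -in when the last vowel of the stem is a high vowel (*bedi*, *nesu*, *fi*); -afa when the last vowel of the stem is a non-high vowel (*pe*, *gumka*, *goho*).
*nabuve*: last vowel = /e/, a non-high vowel → -afa → *nabuveafa*.
Since the last vowel of *uku* is /u/ (a high vowel), it takes -in, giving *ukuin*.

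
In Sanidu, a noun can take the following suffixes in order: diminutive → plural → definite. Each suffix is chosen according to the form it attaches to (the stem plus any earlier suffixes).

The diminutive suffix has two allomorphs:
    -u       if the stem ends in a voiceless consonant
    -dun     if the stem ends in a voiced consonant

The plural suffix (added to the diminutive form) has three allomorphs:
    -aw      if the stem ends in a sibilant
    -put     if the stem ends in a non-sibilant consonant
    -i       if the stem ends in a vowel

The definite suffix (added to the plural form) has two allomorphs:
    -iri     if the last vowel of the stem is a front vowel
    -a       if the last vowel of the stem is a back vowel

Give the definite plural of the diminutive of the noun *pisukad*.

The final consonant of *pisukad* is /d/, which is voiced, so the diminutive suffix is -dun, giving *pisukaddun*.
The final sound of the diminutive form *pisukaddun* is /n/, which is a non-sibilant consonant, so the plural suffix is -put, giving *pisukaddunput*.
Since the last vowel of the plural form *pisukaddunput* is /u/ (a back vowel), it takes -a, giving *pisukaddunputa*.

pisukaddunputa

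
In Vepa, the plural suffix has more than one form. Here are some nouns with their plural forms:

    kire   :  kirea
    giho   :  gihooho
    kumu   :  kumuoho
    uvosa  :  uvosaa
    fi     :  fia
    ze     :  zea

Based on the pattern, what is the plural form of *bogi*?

bogia

Looking at the last vowel of each stem: -oho when the last vowel of the stem is a rounded vowel (*giho*, *kumu*); -a when the last vowel of the stem is an unrounded vowel (*kire*, *uvosa*, *fi*, *ze*).
*bogi*: last vowel = /i/, an unrounded vowel → -a → *bogia*.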